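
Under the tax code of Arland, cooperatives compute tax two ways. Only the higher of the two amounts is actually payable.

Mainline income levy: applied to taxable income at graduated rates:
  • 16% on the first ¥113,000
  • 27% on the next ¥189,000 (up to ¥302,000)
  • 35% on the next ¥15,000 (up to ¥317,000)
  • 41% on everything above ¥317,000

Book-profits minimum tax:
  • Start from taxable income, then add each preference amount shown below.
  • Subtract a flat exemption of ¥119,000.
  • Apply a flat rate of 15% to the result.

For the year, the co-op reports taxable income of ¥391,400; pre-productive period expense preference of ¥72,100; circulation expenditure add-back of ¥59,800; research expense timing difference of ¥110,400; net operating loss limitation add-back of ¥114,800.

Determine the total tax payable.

¥104,864

Book-profits minimum tax:
  Adjusted income: ¥391,400 + ¥72,100 + ¥59,800 + ¥110,400 + ¥114,800 = ¥748,500
  Less exemption ¥119,000 → base ¥629,500
  ¥629,500 × 15% = ¥94,425

Mainline income levy:
  ¥113,000 × 16% = ¥18,080
  ¥189,000 × 27% = ¥51,030
  ¥15,000 × 35% = ¥5,250
  ¥74,400 × 41% = ¥30,504
  → ¥104,864

¥104,864 > ¥94,425, so the mainline income levy governs.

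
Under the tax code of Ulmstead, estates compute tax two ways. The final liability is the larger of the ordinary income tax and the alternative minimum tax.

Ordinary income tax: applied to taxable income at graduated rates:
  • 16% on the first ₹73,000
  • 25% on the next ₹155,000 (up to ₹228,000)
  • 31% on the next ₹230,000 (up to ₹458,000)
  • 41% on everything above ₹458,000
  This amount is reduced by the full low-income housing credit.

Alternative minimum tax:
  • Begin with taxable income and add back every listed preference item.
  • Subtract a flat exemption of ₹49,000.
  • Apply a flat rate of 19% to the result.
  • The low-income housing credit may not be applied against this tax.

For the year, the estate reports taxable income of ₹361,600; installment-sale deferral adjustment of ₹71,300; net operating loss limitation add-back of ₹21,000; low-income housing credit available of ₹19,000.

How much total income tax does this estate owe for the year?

Ordinary income tax:
  ₹73,000 × 16% = ₹11,680
  ₹155,000 × 25% = ₹38,750
  ₹133,600 × 31% = ₹41,416
  → ₹91,846
  Less low-income housing credit ₹19,000 → ₹72,846

Alternative minimum tax:
  Adjusted income: ₹361,600 + ₹71,300 + ₹21,000 = ₹453,900
  Less exemption ₹49,000 → base ₹404,900
  ₹404,900 × 19% = ₹76,931

₹76,931 > ₹72,846, so the alternative minimum tax is the binding amount.

₹76,931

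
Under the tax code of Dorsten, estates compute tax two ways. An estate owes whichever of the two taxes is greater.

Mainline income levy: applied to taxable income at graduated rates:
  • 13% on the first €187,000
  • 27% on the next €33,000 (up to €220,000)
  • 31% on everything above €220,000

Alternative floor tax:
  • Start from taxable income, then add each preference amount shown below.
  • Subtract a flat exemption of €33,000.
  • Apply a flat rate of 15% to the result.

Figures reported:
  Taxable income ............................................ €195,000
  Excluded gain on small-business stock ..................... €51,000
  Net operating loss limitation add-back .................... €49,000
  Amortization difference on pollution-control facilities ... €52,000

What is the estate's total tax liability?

Mainline income levy:
  €187,000 × 13% = €24,310
  €8,000 × 27% = €2,160
  → €26,470

Alternative floor tax:
  Adjusted income: €195,000 + €51,000 + €49,000 + €52,000 = €347,000
  Less exemption €33,000 → base €314,000
  €314,000 × 15% = €47,100

€47,100 > €26,470, so the alternative floor tax is the binding amount.

€47,100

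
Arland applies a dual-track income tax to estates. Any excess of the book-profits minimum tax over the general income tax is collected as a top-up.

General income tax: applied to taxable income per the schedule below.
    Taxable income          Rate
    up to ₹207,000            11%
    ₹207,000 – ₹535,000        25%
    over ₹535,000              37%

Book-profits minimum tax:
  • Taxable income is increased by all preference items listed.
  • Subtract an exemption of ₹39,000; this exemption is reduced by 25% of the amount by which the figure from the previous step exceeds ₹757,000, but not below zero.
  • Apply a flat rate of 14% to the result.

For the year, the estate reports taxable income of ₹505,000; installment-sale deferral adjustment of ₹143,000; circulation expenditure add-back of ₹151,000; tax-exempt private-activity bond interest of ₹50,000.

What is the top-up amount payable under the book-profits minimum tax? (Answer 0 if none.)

₹19,350

Book-profits minimum tax:
  Adjusted income: ₹505,000 + ₹143,000 + ₹151,000 + ₹50,000 = ₹849,000
  Exemption: ₹39,000 − 25% × (₹849,000 − ₹757,000) = ₹39,000 − ₹23,000 = ₹16,000
  Base: ₹849,000 − ₹16,000 = ₹833,000
  ₹833,000 × 14% = ₹116,620

General income tax:
  ₹207,000 × 11% = ₹22,770
  ₹298,000 × 25% = ₹74,500
  → ₹97,270

Excess of book-profits minimum tax over general income tax: ₹116,620 − ₹97,270 = ₹19,350.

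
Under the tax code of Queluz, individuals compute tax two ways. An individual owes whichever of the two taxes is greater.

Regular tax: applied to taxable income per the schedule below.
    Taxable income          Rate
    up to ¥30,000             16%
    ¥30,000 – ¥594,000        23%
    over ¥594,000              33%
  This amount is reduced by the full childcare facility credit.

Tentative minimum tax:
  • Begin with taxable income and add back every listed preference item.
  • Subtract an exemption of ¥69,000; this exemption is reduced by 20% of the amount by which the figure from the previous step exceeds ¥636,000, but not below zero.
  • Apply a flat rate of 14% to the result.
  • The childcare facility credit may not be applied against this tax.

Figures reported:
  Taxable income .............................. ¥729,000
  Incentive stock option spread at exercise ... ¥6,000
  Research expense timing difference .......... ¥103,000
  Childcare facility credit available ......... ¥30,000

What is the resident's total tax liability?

Regular tax:
  ¥30,000 × 16% = ¥4,800
  ¥564,000 × 23% = ¥129,720
  ¥135,000 × 33% = ¥44,550
  → ¥179,070
  Less childcare facility credit ¥30,000 → ¥149,070

Tentative minimum tax:
  Adjusted income: ¥729,000 + ¥6,000 + ¥103,000 = ¥838,000
  Exemption: ¥69,000 − 20% × (¥838,000 − ¥636,000) = ¥69,000 − ¥40,400 = ¥28,600
  Base: ¥838,000 − ¥28,600 = ¥809,400
  ¥809,400 × 14% = ¥113,316

¥149,070 > ¥113,316, so the regular tax governs.

¥149,070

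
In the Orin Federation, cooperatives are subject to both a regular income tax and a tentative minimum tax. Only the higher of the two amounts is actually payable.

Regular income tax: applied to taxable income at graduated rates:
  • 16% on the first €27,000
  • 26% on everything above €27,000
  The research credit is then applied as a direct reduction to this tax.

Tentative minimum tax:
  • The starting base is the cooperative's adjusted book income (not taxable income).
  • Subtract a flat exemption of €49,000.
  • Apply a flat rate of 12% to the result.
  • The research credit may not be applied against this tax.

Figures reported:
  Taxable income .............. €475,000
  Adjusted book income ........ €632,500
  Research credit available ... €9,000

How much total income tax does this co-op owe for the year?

Tentative minimum tax:
  Base (adjusted book income): €632,500
  Less exemption €49,000 → base €583,500
  €583,500 × 12% = €70,020

Regular income tax:
  €27,000 × 16% = €4,320
  €448,000 × 26% = €116,480
  → €120,800
  Less research credit €9,000 → €111,800

€111,800 > €70,020, so the regular income tax governs.

€111,800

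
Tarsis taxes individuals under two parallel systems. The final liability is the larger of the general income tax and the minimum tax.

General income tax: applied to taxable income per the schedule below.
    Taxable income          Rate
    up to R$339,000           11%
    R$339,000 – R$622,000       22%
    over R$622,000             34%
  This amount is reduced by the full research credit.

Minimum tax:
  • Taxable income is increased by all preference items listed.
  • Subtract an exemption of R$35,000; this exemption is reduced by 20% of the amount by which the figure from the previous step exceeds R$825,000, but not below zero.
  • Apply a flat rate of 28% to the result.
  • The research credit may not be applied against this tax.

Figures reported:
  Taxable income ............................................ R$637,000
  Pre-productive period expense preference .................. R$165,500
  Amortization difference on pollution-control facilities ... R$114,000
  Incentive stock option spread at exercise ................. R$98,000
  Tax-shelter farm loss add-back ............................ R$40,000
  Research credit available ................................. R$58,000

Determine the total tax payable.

Minimum tax:
  Adjusted income: R$637,000 + R$165,500 + R$114,000 + R$98,000 + R$40,000 = R$1,054,500
  Exemption: 20% × (R$1,054,500 − R$825,000) = R$45,900 ≥ R$35,000, so the exemption is fully phased out
  Base: R$1,054,500 − R$0 = R$1,054,500
  R$1,054,500 × 28% = R$295,260

General income tax:
  R$339,000 × 11% = R$37,290
  R$283,000 × 22% = R$62,260
  R$15,000 × 34% = R$5,100
  → R$104,650
  Less research credit R$58,000 → R$46,650

R$295,260 > R$46,650, so the minimum tax is the binding amount.

R$295,260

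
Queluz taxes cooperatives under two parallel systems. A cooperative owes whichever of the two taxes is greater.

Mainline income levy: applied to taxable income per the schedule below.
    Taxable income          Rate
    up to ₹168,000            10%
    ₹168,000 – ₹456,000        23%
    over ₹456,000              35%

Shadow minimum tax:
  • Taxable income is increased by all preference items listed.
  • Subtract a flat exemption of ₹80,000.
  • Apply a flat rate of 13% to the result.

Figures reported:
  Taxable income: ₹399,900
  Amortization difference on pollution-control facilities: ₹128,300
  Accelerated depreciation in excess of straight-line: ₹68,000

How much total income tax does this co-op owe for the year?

₹70,137

Shadow minimum tax:
  Adjusted income: ₹399,900 + ₹128,300 + ₹68,000 = ₹596,200
  Less exemption ₹80,000 → base ₹516,200
  ₹516,200 × 13% = ₹67,106

Mainline income levy:
  ₹168,000 × 10% = ₹16,800
  ₹231,900 × 23% = ₹53,337
  → ₹70,137

₹70,137 > ₹67,106, so the mainline income levy governs.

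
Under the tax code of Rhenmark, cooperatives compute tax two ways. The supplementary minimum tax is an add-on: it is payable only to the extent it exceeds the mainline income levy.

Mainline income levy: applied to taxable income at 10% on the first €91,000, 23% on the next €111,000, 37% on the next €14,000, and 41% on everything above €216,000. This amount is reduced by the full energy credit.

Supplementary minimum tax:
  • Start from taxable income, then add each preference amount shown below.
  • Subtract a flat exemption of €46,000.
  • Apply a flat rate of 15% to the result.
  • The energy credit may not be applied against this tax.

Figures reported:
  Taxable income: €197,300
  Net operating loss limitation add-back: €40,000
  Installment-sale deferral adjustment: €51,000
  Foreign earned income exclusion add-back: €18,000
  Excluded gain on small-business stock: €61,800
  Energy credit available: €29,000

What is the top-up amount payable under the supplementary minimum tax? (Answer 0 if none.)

€43,766

Supplementary minimum tax:
  Adjusted income: €197,300 + €40,000 + €51,000 + €18,000 + €61,800 = €368,100
  Less exemption €46,000 → base €322,100
  €322,100 × 15% = €48,315

Mainline income levy:
  €91,000 × 10% = €9,100
  €106,300 × 23% = €24,449
  → €33,549
  Less energy credit €29,000 → €4,549

Excess of supplementary minimum tax over mainline income levy: €48,315 − €4,549 = €43,766.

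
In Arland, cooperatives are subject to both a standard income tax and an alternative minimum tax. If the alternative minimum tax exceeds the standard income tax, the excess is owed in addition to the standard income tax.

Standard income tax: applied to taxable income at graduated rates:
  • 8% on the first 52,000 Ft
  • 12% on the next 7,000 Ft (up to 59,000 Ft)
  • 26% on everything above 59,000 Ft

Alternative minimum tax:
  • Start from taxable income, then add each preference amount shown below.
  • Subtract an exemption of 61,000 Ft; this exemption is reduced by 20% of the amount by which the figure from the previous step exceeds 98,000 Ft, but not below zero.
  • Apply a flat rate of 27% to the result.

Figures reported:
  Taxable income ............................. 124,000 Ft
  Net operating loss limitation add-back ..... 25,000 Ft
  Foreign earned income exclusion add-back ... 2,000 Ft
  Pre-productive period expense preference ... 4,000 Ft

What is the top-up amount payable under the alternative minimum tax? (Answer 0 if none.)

Standard income tax:
  52,000 Ft × 8% = 4,160 Ft
  7,000 Ft × 12% = 840 Ft
  65,000 Ft × 26% = 16,900 Ft
  → 21,900 Ft

Alternative minimum tax:
  Adjusted income: 124,000 Ft + 25,000 Ft + 2,000 Ft + 4,000 Ft = 155,000 Ft
  Exemption: 61,000 Ft − 20% × (155,000 Ft − 98,000 Ft) = 61,000 Ft − 11,400 Ft = 49,600 Ft
  Base: 155,000 Ft − 49,600 Ft = 105,400 Ft
  105,400 Ft × 27% = 28,458 Ft

Excess of alternative minimum tax over standard income tax: 28,458 Ft − 21,900 Ft = 6,558 Ft.

6,558 Ft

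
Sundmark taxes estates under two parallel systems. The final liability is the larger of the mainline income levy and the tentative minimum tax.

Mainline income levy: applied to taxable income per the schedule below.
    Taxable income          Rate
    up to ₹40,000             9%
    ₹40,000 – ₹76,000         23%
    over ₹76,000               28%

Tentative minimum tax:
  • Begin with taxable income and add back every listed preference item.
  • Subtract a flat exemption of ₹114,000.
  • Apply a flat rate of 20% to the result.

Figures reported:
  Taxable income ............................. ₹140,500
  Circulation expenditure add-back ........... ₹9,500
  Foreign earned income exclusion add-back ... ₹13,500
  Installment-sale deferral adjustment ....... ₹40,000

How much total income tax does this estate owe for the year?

₹29,940

Mainline income levy:
  ₹40,000 × 9% = ₹3,600
  ₹36,000 × 23% = ₹8,280
  ₹64,500 × 28% = ₹18,060
  → ₹29,940

Tentative minimum tax:
  Adjusted income: ₹140,500 + ₹9,500 + ₹13,500 + ₹40,000 = ₹203,500
  Less exemption ₹114,000 → base ₹89,500
  ₹89,500 × 20% = ₹17,900

₹29,940 > ₹17,900, so the mainline income levy governs.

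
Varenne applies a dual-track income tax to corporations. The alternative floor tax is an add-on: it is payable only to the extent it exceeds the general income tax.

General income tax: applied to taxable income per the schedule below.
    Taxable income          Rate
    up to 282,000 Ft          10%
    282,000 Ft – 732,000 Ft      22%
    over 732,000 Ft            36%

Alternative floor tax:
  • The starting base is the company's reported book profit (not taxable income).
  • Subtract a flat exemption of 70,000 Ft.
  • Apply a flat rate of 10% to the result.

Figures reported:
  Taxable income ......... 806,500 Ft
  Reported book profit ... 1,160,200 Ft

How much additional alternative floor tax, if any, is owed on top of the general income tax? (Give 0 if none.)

0 Ft

General income tax:
  282,000 Ft × 10% = 28,200 Ft
  450,000 Ft × 22% = 99,000 Ft
  74,500 Ft × 36% = 26,820 Ft
  → 154,020 Ft

Alternative floor tax:
  Base (reported book profit): 1,160,200 Ft
  Less exemption 70,000 Ft → base 1,090,200 Ft
  1,090,200 Ft × 10% = 109,020 Ft

109,020 Ft ≤ 154,020 Ft, so no add-on is due.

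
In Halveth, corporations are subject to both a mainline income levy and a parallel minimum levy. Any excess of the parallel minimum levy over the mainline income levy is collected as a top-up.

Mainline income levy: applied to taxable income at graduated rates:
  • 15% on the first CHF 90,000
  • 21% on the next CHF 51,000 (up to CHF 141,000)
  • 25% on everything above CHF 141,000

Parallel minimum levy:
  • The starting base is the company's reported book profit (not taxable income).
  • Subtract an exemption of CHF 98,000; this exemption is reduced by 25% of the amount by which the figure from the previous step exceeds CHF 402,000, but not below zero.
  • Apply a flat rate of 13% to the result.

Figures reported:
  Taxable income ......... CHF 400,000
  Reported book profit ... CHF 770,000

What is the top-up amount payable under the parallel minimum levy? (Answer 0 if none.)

Mainline income levy:
  CHF 90,000 × 15% = CHF 13,500
  CHF 51,000 × 21% = CHF 10,710
  CHF 259,000 × 25% = CHF 64,750
  → CHF 88,960

Parallel minimum levy:
  Base (reported book profit): CHF 770,000
  Exemption: CHF 98,000 − 25% × (CHF 770,000 − CHF 402,000) = CHF 98,000 − CHF 92,000 = CHF 6,000
  Base: CHF 770,000 − CHF 6,000 = CHF 764,000
  CHF 764,000 × 13% = CHF 99,320

Excess of parallel minimum levy over mainline income levy: CHF 99,320 − CHF 88,960 = CHF 10,360.

CHF 10,360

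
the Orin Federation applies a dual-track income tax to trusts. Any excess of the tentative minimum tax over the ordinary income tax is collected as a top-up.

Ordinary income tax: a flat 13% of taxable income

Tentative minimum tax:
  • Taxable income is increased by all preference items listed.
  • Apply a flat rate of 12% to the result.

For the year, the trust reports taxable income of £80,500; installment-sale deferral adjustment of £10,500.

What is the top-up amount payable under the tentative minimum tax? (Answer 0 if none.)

Ordinary income tax:
  £80,500 × 13% = £10,465

Tentative minimum tax:
  Adjusted income: £80,500 + £10,500 = £91,000
  £91,000 × 12% = £10,920

Excess of tentative minimum tax over ordinary income tax: £10,920 − £10,465 = £455.

£455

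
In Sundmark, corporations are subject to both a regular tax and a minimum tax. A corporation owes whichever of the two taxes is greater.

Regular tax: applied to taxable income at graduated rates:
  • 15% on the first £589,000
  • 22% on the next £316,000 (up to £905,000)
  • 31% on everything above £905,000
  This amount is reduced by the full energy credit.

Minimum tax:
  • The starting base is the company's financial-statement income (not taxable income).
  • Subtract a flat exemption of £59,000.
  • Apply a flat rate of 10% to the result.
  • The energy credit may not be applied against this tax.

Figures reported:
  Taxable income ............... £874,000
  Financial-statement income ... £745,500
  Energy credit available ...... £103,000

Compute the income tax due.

£68,650

Minimum tax:
  Base (financial-statement income): £745,500
  Less exemption £59,000 → base £686,500
  £686,500 × 10% = £68,650

Regular tax:
  £589,000 × 15% = £88,350
  £285,000 × 22% = £62,700
  → £151,050
  Less energy credit £103,000 → £48,050

£68,650 > £48,050, so the minimum tax is the binding amount.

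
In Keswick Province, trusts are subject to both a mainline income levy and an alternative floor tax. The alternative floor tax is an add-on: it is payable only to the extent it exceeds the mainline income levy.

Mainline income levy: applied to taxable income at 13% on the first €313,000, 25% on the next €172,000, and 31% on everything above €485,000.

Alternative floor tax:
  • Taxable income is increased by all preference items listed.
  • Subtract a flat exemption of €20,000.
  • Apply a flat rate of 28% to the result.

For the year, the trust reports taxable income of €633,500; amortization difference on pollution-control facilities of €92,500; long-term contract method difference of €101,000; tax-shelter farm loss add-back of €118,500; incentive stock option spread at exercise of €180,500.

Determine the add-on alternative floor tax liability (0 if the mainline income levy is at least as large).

Alternative floor tax:
  Adjusted income: €633,500 + €92,500 + €101,000 + €118,500 + €180,500 = €1,126,000
  Less exemption €20,000 → base €1,106,000
  €1,106,000 × 28% = €309,680

Mainline income levy:
  €313,000 × 13% = €40,690
  €172,000 × 25% = €43,000
  €148,500 × 31% = €46,035
  → €129,725

Excess of alternative floor tax over mainline income levy: €309,680 − €129,725 = €179,955.

€179,955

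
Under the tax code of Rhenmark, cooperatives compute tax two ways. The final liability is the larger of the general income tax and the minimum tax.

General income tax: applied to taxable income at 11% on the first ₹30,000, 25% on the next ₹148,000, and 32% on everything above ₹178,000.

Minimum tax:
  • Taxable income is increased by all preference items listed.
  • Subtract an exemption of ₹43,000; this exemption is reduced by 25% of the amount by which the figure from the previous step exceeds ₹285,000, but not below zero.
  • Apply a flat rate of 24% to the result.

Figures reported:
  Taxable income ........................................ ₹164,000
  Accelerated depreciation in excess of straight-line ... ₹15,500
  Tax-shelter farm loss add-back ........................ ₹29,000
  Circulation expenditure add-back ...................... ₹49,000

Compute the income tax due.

Minimum tax:
  Adjusted income: ₹164,000 + ₹15,500 + ₹29,000 + ₹49,000 = ₹257,500
  Exemption: ₹257,500 ≤ ₹285,000, so full ₹43,000 applies
  Base: ₹257,500 − ₹43,000 = ₹214,500
  ₹214,500 × 24% = ₹51,480

General income tax:
  ₹30,000 × 11% = ₹3,300
  ₹134,000 × 25% = ₹33,500
  → ₹36,800

₹51,480 > ₹36,800, so the minimum tax is the binding amount.

₹51,480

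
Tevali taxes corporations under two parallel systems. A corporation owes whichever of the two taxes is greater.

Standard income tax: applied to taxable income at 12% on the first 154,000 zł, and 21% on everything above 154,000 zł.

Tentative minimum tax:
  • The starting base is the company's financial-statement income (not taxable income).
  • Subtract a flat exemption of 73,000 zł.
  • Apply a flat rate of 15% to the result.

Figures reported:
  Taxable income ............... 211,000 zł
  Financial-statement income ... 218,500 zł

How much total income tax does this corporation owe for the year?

30,450 zł

Standard income tax:
  154,000 zł × 12% = 18,480 zł
  57,000 zł × 21% = 11,970 zł
  → 30,450 zł

Tentative minimum tax:
  Base (financial-statement income): 218,500 zł
  Less exemption 73,000 zł → base 145,500 zł
  145,500 zł × 15% = 21,825 zł

30,450 zł > 21,825 zł, so the standard income tax governs.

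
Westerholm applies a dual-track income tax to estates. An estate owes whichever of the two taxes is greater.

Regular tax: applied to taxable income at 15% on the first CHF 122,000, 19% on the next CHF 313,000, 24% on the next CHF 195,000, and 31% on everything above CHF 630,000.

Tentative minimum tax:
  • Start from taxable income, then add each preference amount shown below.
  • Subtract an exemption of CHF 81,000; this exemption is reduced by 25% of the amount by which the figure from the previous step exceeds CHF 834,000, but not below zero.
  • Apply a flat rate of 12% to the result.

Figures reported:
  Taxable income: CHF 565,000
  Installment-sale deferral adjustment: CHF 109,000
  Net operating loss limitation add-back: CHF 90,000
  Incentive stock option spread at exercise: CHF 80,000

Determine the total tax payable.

CHF 108,970

Tentative minimum tax:
  Adjusted income: CHF 565,000 + CHF 109,000 + CHF 90,000 + CHF 80,000 = CHF 844,000
  Exemption: CHF 81,000 − 25% × (CHF 844,000 − CHF 834,000) = CHF 81,000 − CHF 2,500 = CHF 78,500
  Base: CHF 844,000 − CHF 78,500 = CHF 765,500
  CHF 765,500 × 12% = CHF 91,860

Regular tax:
  CHF 122,000 × 15% = CHF 18,300
  CHF 313,000 × 19% = CHF 59,470
  CHF 130,000 × 24% = CHF 31,200
  → CHF 108,970

CHF 108,970 > CHF 91,860, so the regular tax governs.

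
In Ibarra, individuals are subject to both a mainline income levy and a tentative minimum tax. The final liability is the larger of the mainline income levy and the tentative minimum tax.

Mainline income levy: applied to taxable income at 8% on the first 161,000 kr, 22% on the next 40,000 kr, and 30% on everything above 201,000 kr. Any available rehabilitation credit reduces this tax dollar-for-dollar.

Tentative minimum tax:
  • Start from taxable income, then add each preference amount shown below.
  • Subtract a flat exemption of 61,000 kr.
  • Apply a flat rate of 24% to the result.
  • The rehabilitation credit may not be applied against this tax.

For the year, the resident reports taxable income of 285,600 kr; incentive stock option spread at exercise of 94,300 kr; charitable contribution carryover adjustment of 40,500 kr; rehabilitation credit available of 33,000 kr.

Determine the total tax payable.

Mainline income levy:
  161,000 kr × 8% = 12,880 kr
  40,000 kr × 22% = 8,800 kr
  84,600 kr × 30% = 25,380 kr
  → 47,060 kr
  Less rehabilitation credit 33,000 kr → 14,060 kr

Tentative minimum tax:
  Adjusted income: 285,600 kr + 94,300 kr + 40,500 kr = 420,400 kr
  Less exemption 61,000 kr → base 359,400 kr
  359,400 kr × 24% = 86,256 kr

86,256 kr > 14,060 kr, so the tentative minimum tax is the binding amount.

86,256 kr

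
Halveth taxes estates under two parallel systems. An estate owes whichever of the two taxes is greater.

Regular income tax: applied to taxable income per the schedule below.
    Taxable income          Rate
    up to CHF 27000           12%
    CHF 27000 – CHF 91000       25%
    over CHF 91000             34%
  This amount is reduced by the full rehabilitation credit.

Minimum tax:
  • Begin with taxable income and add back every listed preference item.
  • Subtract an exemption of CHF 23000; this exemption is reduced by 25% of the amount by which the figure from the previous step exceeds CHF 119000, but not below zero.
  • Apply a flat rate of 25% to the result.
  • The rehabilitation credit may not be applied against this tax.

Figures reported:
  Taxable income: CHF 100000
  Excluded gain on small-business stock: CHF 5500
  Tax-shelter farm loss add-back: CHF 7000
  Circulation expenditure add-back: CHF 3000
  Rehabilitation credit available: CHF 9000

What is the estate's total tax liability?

Minimum tax:
  Adjusted income: CHF 100000 + CHF 5500 + CHF 7000 + CHF 3000 = CHF 115500
  Exemption: CHF 115500 ≤ CHF 119000, so full CHF 23000 applies
  Base: CHF 115500 − CHF 23000 = CHF 92500
  CHF 92500 × 25% = CHF 23125

Regular income tax:
  CHF 27000 × 12% = CHF 3240
  CHF 64000 × 25% = CHF 16000
  CHF 9000 × 34% = CHF 3060
  → CHF 22300
  Less rehabilitation credit CHF 9000 → CHF 13300

CHF 23125 > CHF 13300, so the minimum tax is the binding amount.

CHF 23125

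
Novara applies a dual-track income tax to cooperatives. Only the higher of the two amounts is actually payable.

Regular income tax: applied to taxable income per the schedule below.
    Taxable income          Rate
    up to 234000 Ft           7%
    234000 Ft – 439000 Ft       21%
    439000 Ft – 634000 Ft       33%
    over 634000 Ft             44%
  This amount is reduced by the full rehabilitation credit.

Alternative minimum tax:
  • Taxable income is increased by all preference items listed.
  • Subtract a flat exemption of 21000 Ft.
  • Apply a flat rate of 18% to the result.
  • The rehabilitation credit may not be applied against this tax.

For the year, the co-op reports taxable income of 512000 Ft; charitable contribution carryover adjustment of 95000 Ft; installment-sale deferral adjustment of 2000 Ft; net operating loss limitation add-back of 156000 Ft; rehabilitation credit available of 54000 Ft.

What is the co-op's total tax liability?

Regular income tax:
  234000 Ft × 7% = 16380 Ft
  205000 Ft × 21% = 43050 Ft
  73000 Ft × 33% = 24090 Ft
  → 83520 Ft
  Less rehabilitation credit 54000 Ft → 29520 Ft

Alternative minimum tax:
  Adjusted income: 512000 Ft + 95000 Ft + 2000 Ft + 156000 Ft = 765000 Ft
  Less exemption 21000 Ft → base 744000 Ft
  744000 Ft × 18% = 133920 Ft

133920 Ft > 29520 Ft, so the alternative minimum tax is the binding amount.

133920 Ft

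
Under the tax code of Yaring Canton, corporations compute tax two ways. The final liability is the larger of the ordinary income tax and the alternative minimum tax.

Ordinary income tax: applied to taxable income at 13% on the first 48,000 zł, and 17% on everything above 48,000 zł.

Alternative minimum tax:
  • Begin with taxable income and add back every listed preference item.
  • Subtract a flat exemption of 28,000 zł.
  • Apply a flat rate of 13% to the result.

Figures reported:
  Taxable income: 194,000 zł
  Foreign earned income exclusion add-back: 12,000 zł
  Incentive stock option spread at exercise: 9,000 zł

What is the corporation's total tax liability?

Ordinary income tax:
  48,000 zł × 13% = 6,240 zł
  146,000 zł × 17% = 24,820 zł
  → 31,060 zł

Alternative minimum tax:
  Adjusted income: 194,000 zł + 12,000 zł + 9,000 zł = 215,000 zł
  Less exemption 28,000 zł → base 187,000 zł
  187,000 zł × 13% = 24,310 zł

31,060 zł > 24,310 zł, so the ordinary income tax governs.

31,060 zł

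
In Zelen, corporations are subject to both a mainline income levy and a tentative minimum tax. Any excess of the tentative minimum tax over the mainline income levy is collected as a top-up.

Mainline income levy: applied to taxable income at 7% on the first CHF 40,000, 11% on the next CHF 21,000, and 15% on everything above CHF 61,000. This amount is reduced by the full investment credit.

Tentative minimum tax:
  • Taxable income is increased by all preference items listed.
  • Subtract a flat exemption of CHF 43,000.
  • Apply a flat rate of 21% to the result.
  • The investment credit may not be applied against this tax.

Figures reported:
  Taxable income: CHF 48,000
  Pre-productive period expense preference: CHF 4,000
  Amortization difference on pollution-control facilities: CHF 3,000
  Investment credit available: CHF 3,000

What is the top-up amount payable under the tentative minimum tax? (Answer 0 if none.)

CHF 1,840

Tentative minimum tax:
  Adjusted income: CHF 48,000 + CHF 4,000 + CHF 3,000 = CHF 55,000
  Less exemption CHF 43,000 → base CHF 12,000
  CHF 12,000 × 21% = CHF 2,520

Mainline income levy:
  CHF 40,000 × 7% = CHF 2,800
  CHF 8,000 × 11% = CHF 880
  → CHF 3,680
  Less investment credit CHF 3,000 → CHF 680

Excess of tentative minimum tax over mainline income levy: CHF 2,520 − CHF 680 = CHF 1,840.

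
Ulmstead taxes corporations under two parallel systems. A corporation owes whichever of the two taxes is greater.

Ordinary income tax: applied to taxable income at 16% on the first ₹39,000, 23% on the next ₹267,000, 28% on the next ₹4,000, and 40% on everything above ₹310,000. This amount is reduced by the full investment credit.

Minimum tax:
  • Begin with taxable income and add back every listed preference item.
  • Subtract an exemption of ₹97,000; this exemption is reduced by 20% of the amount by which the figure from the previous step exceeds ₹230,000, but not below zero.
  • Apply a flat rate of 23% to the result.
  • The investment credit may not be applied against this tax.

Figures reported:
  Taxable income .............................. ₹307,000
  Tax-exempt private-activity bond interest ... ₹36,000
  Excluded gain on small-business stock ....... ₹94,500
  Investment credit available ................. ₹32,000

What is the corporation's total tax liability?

₹87,860

Ordinary income tax:
  ₹39,000 × 16% = ₹6,240
  ₹267,000 × 23% = ₹61,410
  ₹1,000 × 28% = ₹280
  → ₹67,930
  Less investment credit ₹32,000 → ₹35,930

Minimum tax:
  Adjusted income: ₹307,000 + ₹36,000 + ₹94,500 = ₹437,500
  Exemption: ₹97,000 − 20% × (₹437,500 − ₹230,000) = ₹97,000 − ₹41,500 = ₹55,500
  Base: ₹437,500 − ₹55,500 = ₹382,000
  ₹382,000 × 23% = ₹87,860

₹87,860 > ₹35,930, so the minimum tax is the binding amount.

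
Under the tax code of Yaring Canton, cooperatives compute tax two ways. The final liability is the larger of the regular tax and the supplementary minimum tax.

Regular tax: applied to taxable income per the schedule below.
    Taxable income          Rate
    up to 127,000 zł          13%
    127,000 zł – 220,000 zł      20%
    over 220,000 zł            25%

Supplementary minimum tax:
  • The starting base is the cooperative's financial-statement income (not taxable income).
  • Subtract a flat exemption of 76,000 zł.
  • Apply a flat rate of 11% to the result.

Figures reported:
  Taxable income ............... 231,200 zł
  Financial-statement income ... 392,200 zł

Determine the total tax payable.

Supplementary minimum tax:
  Base (financial-statement income): 392,200 zł
  Less exemption 76,000 zł → base 316,200 zł
  316,200 zł × 11% = 34,782 zł

Regular tax:
  127,000 zł × 13% = 16,510 zł
  93,000 zł × 20% = 18,600 zł
  11,200 zł × 25% = 2,800 zł
  → 37,910 zł

37,910 zł > 34,782 zł, so the regular tax governs.

37,910 zł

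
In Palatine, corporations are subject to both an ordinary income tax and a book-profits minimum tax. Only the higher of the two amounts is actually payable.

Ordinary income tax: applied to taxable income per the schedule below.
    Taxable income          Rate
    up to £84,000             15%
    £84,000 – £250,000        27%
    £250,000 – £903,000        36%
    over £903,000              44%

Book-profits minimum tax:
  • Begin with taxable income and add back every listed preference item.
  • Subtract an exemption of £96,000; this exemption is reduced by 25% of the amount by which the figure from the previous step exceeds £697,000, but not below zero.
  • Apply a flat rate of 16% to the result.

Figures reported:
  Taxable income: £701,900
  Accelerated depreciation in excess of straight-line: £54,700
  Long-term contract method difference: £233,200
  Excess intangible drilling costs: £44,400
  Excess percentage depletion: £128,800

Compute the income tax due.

£220,104

Book-profits minimum tax:
  Adjusted income: £701,900 + £54,700 + £233,200 + £44,400 + £128,800 = £1,163,000
  Exemption: 25% × (£1,163,000 − £697,000) = £116,500 ≥ £96,000, so the exemption is fully phased out
  Base: £1,163,000 − £0 = £1,163,000
  £1,163,000 × 16% = £186,080

Ordinary income tax:
  £84,000 × 15% = £12,600
  £166,000 × 27% = £44,820
  £451,900 × 36% = £162,684
  → £220,104

£220,104 > £186,080, so the ordinary income tax governs.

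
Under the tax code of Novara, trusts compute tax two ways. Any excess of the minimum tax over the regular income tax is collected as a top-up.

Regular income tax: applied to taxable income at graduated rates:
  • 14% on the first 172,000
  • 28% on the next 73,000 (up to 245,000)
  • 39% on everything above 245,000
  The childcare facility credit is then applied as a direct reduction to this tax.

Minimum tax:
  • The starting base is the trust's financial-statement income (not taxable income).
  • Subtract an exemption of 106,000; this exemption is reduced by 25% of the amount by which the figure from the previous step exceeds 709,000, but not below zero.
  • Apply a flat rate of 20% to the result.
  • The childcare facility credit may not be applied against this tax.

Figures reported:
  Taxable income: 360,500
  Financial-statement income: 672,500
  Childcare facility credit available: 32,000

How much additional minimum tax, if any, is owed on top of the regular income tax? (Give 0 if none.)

55,735

Minimum tax:
  Base (financial-statement income): 672,500
  Exemption: 672,500 ≤ 709,000, so full 106,000 applies
  Base: 672,500 − 106,000 = 566,500
  566,500 × 20% = 113,300

Regular income tax:
  172,000 × 14% = 24,080
  73,000 × 28% = 20,440
  115,500 × 39% = 45,045
  → 89,565
  Less childcare facility credit 32,000 → 57,565

Excess of minimum tax over regular income tax: 113,300 − 57,565 = 55,735.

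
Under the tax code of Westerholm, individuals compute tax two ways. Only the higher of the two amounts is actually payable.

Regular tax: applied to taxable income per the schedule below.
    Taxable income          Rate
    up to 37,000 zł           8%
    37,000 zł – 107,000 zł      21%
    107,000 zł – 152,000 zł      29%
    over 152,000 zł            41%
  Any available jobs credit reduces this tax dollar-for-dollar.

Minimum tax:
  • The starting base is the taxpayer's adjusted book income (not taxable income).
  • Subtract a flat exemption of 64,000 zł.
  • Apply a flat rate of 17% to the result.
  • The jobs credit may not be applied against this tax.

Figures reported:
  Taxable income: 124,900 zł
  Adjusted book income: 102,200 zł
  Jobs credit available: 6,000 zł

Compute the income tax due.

16,851 zł

Regular tax:
  37,000 zł × 8% = 2,960 zł
  70,000 zł × 21% = 14,700 zł
  17,900 zł × 29% = 5,191 zł
  → 22,851 zł
  Less jobs credit 6,000 zł → 16,851 zł

Minimum tax:
  Base (adjusted book income): 102,200 zł
  Less exemption 64,000 zł → base 38,200 zł
  38,200 zł × 17% = 6,494 zł

16,851 zł > 6,494 zł, so the regular tax governs.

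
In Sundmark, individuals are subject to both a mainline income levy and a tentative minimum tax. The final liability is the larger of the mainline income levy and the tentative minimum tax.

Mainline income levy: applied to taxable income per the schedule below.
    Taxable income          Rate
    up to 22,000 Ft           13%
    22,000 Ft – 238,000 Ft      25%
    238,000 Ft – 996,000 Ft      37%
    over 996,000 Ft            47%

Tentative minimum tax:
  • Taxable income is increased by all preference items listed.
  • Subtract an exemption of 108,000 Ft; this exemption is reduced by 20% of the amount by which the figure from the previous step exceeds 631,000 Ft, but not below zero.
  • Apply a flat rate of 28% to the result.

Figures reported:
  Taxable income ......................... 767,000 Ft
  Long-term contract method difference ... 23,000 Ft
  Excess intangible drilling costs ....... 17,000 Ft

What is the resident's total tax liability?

252,590 Ft

Tentative minimum tax:
  Adjusted income: 767,000 Ft + 23,000 Ft + 17,000 Ft = 807,000 Ft
  Exemption: 108,000 Ft − 20% × (807,000 Ft − 631,000 Ft) = 108,000 Ft − 35,200 Ft = 72,800 Ft
  Base: 807,000 Ft − 72,800 Ft = 734,200 Ft
  734,200 Ft × 28% = 205,576 Ft

Mainline income levy:
  22,000 Ft × 13% = 2,860 Ft
  216,000 Ft × 25% = 54,000 Ft
  529,000 Ft × 37% = 195,730 Ft
  → 252,590 Ft

252,590 Ft > 205,576 Ft, so the mainline income levy governs.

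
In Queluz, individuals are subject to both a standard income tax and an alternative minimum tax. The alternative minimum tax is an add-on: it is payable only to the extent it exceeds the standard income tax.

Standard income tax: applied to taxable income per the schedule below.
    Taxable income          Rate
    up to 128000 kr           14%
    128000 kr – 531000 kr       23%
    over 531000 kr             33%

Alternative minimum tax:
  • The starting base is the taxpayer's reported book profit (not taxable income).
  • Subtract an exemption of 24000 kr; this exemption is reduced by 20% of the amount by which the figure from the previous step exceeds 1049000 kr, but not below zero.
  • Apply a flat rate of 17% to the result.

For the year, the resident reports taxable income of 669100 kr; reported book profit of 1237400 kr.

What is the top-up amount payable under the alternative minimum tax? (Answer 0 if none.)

Alternative minimum tax:
  Base (reported book profit): 1237400 kr
  Exemption: 20% × (1237400 kr − 1049000 kr) = 37680 kr ≥ 24000 kr, so the exemption is fully phased out
  Base: 1237400 kr − 0 kr = 1237400 kr
  1237400 kr × 17% = 210358 kr

Standard income tax:
  128000 kr × 14% = 17920 kr
  403000 kr × 23% = 92690 kr
  138100 kr × 33% = 45573 kr
  → 156183 kr

Excess of alternative minimum tax over standard income tax: 210358 kr − 156183 kr = 54175 kr.

54175 kr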